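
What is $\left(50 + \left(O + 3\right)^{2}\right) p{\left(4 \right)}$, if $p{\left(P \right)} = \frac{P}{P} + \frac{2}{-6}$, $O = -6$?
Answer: $\frac{118}{3} \approx 39.333$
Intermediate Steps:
$p{\left(P \right)} = \frac{2}{3}$ ($p{\left(P \right)} = 1 + 2 \left(- \frac{1}{6}\right) = 1 - \frac{1}{3} = \frac{2}{3}$)
$\left(50 + \left(O + 3\right)^{2}\right) p{\left(4 \right)} = \left(50 + \left(-6 + 3\right)^{2}\right) \frac{2}{3} = \left(50 + \left(-3\right)^{2}\right) \frac{2}{3} = \left(50 + 9\right) \frac{2}{3} = 59 \cdot \frac{2}{3} = \frac{118}{3}$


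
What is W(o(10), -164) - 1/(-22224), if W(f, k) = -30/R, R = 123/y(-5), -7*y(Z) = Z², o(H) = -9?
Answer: 5556287/6378288 ≈ 0.87113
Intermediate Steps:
y(Z) = -Z²/7
R = -861/25 (R = 123/((-⅐*(-5)²)) = 123/((-⅐*25)) = 123/(-25/7) = 123*(-7/25) = -861/25 ≈ -34.440)
W(f, k) = 250/287 (W(f, k) = -30/(-861/25) = -30*(-25/861) = 250/287)
W(o(10), -164) - 1/(-22224) = 250/287 - 1/(-22224) = 250/287 - 1*(-1/22224) = 250/287 + 1/22224 = 5556287/6378288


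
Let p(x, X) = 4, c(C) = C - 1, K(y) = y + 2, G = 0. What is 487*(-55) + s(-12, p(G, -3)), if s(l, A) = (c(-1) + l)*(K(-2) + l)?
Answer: -26617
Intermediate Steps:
K(y) = 2 + y
c(C) = -1 + C
s(l, A) = l*(-2 + l) (s(l, A) = ((-1 - 1) + l)*((2 - 2) + l) = (-2 + l)*(0 + l) = (-2 + l)*l = l*(-2 + l))
487*(-55) + s(-12, p(G, -3)) = 487*(-55) - 12*(-2 - 12) = -26785 - 12*(-14) = -26785 + 168 = -26617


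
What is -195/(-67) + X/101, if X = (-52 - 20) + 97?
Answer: 21370/6767 ≈ 3.1580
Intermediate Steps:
X = 25 (X = -72 + 97 = 25)
-195/(-67) + X/101 = -195/(-67) + 25/101 = -195*(-1/67) + 25*(1/101) = 195/67 + 25/101 = 21370/6767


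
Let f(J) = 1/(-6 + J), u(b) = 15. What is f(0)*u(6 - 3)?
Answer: -5/2 ≈ -2.5000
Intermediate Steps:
f(0)*u(6 - 3) = 15/(-6 + 0) = 15/(-6) = -⅙*15 = -5/2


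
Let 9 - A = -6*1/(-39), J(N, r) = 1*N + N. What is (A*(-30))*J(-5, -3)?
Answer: 34500/13 ≈ 2653.8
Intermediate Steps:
J(N, r) = 2*N (J(N, r) = N + N = 2*N)
A = 115/13 (A = 9 - (-6*1)/(-39) = 9 - (-6)*(-1)/39 = 9 - 1*2/13 = 9 - 2/13 = 115/13 ≈ 8.8462)
(A*(-30))*J(-5, -3) = ((115/13)*(-30))*(2*(-5)) = -3450/13*(-10) = 34500/13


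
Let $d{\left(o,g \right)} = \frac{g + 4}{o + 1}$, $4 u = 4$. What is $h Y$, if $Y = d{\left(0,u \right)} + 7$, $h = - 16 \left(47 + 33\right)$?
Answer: $-15360$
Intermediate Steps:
$u = 1$ ($u = \frac{1}{4} \cdot 4 = 1$)
$d{\left(o,g \right)} = \frac{4 + g}{1 + o}$
$h = -1280$ ($h = \left(-16\right) 80 = -1280$)
$Y = 12$ ($Y = \frac{4 + 1}{1 + 0} + 7 = 1^{-1} \cdot 5 + 7 = 1 \cdot 5 + 7 = 5 + 7 = 12$)
$h Y = \left(-1280\right) 12 = -15360$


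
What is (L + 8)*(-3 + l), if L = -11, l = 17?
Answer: -42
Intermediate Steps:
(L + 8)*(-3 + l) = (-11 + 8)*(-3 + 17) = -3*14 = -42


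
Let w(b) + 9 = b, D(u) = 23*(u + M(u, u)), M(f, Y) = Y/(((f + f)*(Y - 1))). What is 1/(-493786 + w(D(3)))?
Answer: -4/1974881 ≈ -2.0254e-6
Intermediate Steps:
M(f, Y) = Y/(2*f*(-1 + Y)) (M(f, Y) = Y/(((2*f)*(-1 + Y))) = Y/((2*f*(-1 + Y))) = Y*(1/(2*f*(-1 + Y))) = Y/(2*f*(-1 + Y)))
D(u) = 23*u + 23/(2*(-1 + u)) (D(u) = 23*(u + u/(2*u*(-1 + u))) = 23*(u + 1/(2*(-1 + u))) = 23*u + 23/(2*(-1 + u)))
w(b) = -9 + b
1/(-493786 + w(D(3))) = 1/(-493786 + (-9 + 23*(1 + 2*3*(-1 + 3))/(2*(-1 + 3)))) = 1/(-493786 + (-9 + (23/2)*(1 + 2*3*2)/2)) = 1/(-493786 + (-9 + (23/2)*(½)*(1 + 12))) = 1/(-493786 + (-9 + (23/2)*(½)*13)) = 1/(-493786 + (-9 + 299/4)) = 1/(-493786 + 263/4) = 1/(-1974881/4) = -4/1974881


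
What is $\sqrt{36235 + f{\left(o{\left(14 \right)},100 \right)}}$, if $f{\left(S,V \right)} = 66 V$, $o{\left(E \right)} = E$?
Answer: $\sqrt{42835} \approx 206.97$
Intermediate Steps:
$\sqrt{36235 + f{\left(o{\left(14 \right)},100 \right)}} = \sqrt{36235 + 66 \cdot 100} = \sqrt{36235 + 6600} = \sqrt{42835}$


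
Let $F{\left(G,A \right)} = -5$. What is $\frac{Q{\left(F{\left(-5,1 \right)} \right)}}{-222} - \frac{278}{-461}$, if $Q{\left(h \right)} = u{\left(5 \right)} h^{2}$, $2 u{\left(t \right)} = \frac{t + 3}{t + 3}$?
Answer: $\frac{111907}{204684} \approx 0.54673$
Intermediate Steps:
$u{\left(t \right)} = \frac{1}{2}$ ($u{\left(t \right)} = \frac{\left(t + 3\right) \frac{1}{t + 3}}{2} = \frac{\left(3 + t\right) \frac{1}{3 + t}}{2} = \frac{1}{2} \cdot 1 = \frac{1}{2}$)
$Q{\left(h \right)} = \frac{h^{2}}{2}$
$\frac{Q{\left(F{\left(-5,1 \right)} \right)}}{-222} - \frac{278}{-461} = \frac{\frac{1}{2} \left(-5\right)^{2}}{-222} - \frac{278}{-461} = \frac{1}{2} \cdot 25 \left(- \frac{1}{222}\right) - - \frac{278}{461} = \frac{25}{2} \left(- \frac{1}{222}\right) + \frac{278}{461} = - \frac{25}{444} + \frac{278}{461} = \frac{111907}{204684}$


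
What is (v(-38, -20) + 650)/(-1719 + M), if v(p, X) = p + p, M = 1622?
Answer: -574/97 ≈ -5.9175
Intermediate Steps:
v(p, X) = 2*p
(v(-38, -20) + 650)/(-1719 + M) = (2*(-38) + 650)/(-1719 + 1622) = (-76 + 650)/(-97) = 574*(-1/97) = -574/97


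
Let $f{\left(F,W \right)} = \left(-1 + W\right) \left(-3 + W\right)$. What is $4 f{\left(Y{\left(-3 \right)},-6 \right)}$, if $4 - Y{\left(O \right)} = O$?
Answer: $252$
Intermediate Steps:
$Y{\left(O \right)} = 4 - O$
$4 f{\left(Y{\left(-3 \right)},-6 \right)} = 4 \left(3 + \left(-6\right)^{2} - -24\right) = 4 \left(3 + 36 + 24\right) = 4 \cdot 63 = 252$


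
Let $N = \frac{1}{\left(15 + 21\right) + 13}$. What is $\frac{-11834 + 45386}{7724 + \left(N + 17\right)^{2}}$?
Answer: $\frac{5034897}{1202555} \approx 4.1868$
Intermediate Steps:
$N = \frac{1}{49}$ ($N = \frac{1}{36 + 13} = \frac{1}{49} \approx 0.020408$)
$\frac{-11834 + 45386}{7724 + \left(N + 17\right)^{2}} = \frac{-11834 + 45386}{7724 + \left(\frac{1}{49} + 17\right)^{2}} = \frac{33552}{7724 + \left(\frac{834}{49}\right)^{2}} = \frac{33552}{7724 + \frac{695556}{2401}} = \frac{33552}{\frac{19240880}{2401}} = 33552 \cdot \frac{2401}{19240880} = \frac{5034897}{1202555}$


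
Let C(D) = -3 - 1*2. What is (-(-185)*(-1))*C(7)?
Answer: 925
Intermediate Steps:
C(D) = -5 (C(D) = -3 - 2 = -5)
(-(-185)*(-1))*C(7) = -(-185)*(-1)*(-5) = -37*5*(-5) = -185*(-5) = 925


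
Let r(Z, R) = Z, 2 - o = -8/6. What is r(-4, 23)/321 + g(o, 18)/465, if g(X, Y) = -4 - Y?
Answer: -2974/49755 ≈ -0.059773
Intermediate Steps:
o = 10/3 (o = 2 - (-8)/6 = 2 - 1*(-4/3) = 2 + 4/3 = 10/3 ≈ 3.3333)
r(-4, 23)/321 + g(o, 18)/465 = -4/321 + (-4 - 1*18)/465 = -4*1/321 + (-4 - 18)*(1/465) = -4/321 - 22*1/465 = -4/321 - 22/465 = -2974/49755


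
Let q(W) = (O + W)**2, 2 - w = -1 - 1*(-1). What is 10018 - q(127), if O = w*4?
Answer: -8207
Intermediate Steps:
w = 2 (w = 2 - (-1 - 1*(-1)) = 2 - (-1 + 1) = 2 - 1*0 = 2 + 0 = 2)
O = 8 (O = 2*4 = 8)
q(W) = (8 + W)**2
10018 - q(127) = 10018 - (8 + 127)**2 = 10018 - 1*135**2 = 10018 - 1*18225 = 10018 - 18225 = -8207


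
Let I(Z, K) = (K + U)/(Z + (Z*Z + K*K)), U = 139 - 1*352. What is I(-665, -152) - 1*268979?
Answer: -124984858421/464664 ≈ -2.6898e+5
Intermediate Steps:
U = -213 (U = 139 - 352 = -213)
I(Z, K) = (-213 + K)/(Z + K² + Z²) (I(Z, K) = (K - 213)/(Z + (Z*Z + K*K)) = (-213 + K)/(Z + (Z² + K²)) = (-213 + K)/(Z + (K² + Z²)) = (-213 + K)/(Z + K² + Z²))
I(-665, -152) - 1*268979 = (-213 - 152)/(-665 + (-152)² + (-665)²) - 1*268979 = -365/(-665 + 23104 + 442225) - 268979 = -365/464664 - 268979 = -124984858421/464664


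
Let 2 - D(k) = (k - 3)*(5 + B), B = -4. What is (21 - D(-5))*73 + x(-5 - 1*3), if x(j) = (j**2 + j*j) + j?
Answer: 923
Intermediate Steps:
x(j) = j + 2*j**2 (x(j) = (j**2 + j**2) + j = 2*j**2 + j = j + 2*j**2)
D(k) = 5 - k (D(k) = 2 - (k - 3)*(5 - 4) = 2 - (-3 + k) = 2 + (3 - k) = 5 - k)
(21 - D(-5))*73 + x(-5 - 1*3) = (21 - (5 - 1*(-5)))*73 + (-5 - 1*3)*(1 + 2*(-5 - 1*3)) = (21 - (5 + 5))*73 + (-5 - 3)*(1 + 2*(-5 - 3)) = (21 - 1*10)*73 - 8*(1 + 2*(-8)) = (21 - 10)*73 - 8*(1 - 16) = 11*73 - 8*(-15) = 803 + 120 = 923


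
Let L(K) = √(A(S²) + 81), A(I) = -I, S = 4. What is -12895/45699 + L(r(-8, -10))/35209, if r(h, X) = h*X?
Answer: -12895/45699 + √65/35209 ≈ -0.28194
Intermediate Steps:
r(h, X) = X*h
L(K) = √65 (L(K) = √(-1*4² + 81) = √(-1*16 + 81) = √(-16 + 81) = √65)
-12895/45699 + L(r(-8, -10))/35209 = -12895/45699 + √65/35209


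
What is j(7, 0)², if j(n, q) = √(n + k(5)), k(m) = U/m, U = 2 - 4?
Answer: 33/5 ≈ 6.6000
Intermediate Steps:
U = -2
k(m) = -2/m
j(n, q) = √(-⅖ + n) (j(n, q) = √(n - 2/5) = √(n - 2*⅕) = √(n - ⅖) = √(-⅖ + n))
j(7, 0)² = (√(-10 + 25*7)/5)² = (√(-10 + 175)/5)² = (√165/5)² = 33/5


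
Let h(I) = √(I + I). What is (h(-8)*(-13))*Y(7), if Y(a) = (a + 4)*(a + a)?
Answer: -8008*I ≈ -8008.0*I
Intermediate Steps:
h(I) = √2*√I (h(I) = √(2*I) = √2*√I)
Y(a) = 2*a*(4 + a) (Y(a) = (4 + a)*(2*a) = 2*a*(4 + a))
(h(-8)*(-13))*Y(7) = ((√2*√(-8))*(-13))*(2*7*(4 + 7)) = ((√2*(2*I*√2))*(-13))*(2*7*11) = ((4*I)*(-13))*154 = -52*I*154 = -8008*I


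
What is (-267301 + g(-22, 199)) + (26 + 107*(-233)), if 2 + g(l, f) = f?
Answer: -292009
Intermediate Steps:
g(l, f) = -2 + f
(-267301 + g(-22, 199)) + (26 + 107*(-233)) = (-267301 + (-2 + 199)) + (26 + 107*(-233)) = (-267301 + 197) + (26 - 24931) = -267104 - 24905 = -292009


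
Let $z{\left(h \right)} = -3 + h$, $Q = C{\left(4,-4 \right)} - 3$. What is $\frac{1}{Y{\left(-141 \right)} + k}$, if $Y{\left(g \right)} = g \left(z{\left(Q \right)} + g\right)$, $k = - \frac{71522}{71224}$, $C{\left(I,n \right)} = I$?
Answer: $\frac{35612}{718008995} \approx 4.9598 \cdot 10^{-5}$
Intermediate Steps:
$Q = 1$ ($Q = 4 - 3 = 1$)
$k = - \frac{35761}{35612}$ ($k = \left(-71522\right) \frac{1}{71224} = - \frac{35761}{35612} \approx -1.0042$)
$Y{\left(g \right)} = g \left(-2 + g\right)$ ($Y{\left(g \right)} = g \left(\left(-3 + 1\right) + g\right) = g \left(-2 + g\right)$)
$\frac{1}{Y{\left(-141 \right)} + k} = \frac{1}{- 141 \left(-2 - 141\right) - \frac{35761}{35612}} = \frac{1}{\left(-141\right) \left(-143\right) - \frac{35761}{35612}} = \frac{1}{20163 - \frac{35761}{35612}} = \frac{1}{\frac{718008995}{35612}} = \frac{35612}{718008995}$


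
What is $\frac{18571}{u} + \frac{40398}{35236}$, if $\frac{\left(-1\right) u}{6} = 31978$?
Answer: $\frac{1774178927}{1690165212} \approx 1.0497$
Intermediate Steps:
$u = -191868$ ($u = \left(-6\right) 31978 = -191868$)
$\frac{18571}{u} + \frac{40398}{35236} = \frac{18571}{-191868} + \frac{40398}{35236} = 18571 \left(- \frac{1}{191868}\right) + 40398 \cdot \frac{1}{35236} = - \frac{18571}{191868} + \frac{20199}{17618} = \frac{1774178927}{1690165212}$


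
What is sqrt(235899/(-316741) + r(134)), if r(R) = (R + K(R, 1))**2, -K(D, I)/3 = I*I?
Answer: sqrt(1721600222125882)/316741 ≈ 131.00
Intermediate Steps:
K(D, I) = -3*I**2 (K(D, I) = -3*I*I = -3*I**2)
r(R) = (-3 + R)**2 (r(R) = (R - 3*1**2)**2 = (R - 3*1)**2 = (R - 3)**2 = (-3 + R)**2)
sqrt(235899/(-316741) + r(134)) = sqrt(235899/(-316741) + (-3 + 134)**2) = sqrt(235899*(-1/316741) + 131**2) = sqrt(-235899/316741 + 17161) = sqrt(5435356402/316741) = sqrt(1721600222125882)/316741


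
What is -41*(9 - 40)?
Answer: 1271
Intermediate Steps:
-41*(9 - 40) = -41*(-31) = 1271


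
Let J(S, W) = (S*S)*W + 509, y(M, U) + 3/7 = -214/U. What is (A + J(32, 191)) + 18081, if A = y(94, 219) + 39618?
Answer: 389060981/1533 ≈ 2.5379e+5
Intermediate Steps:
y(M, U) = -3/7 - 214/U
J(S, W) = 509 + W*S² (J(S, W) = S²*W + 509 = W*S² + 509 = 509 + W*S²)
A = 60732239/1533 (A = (-3/7 - 214/219) + 39618 = -2155/1533 + 39618 = 60732239/1533 ≈ 39617.)
(A + J(32, 191)) + 18081 = (60732239/1533 + (509 + 191*32²)) + 18081 = (60732239/1533 + (509 + 191*1024)) + 18081 = (60732239/1533 + (509 + 195584)) + 18081 = (60732239/1533 + 196093) + 18081 = 361342808/1533 + 18081 = 389060981/1533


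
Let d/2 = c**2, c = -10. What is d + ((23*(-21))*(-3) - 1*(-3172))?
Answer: 4821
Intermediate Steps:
d = 200 (d = 2*(-10)**2 = 2*100 = 200)
d + ((23*(-21))*(-3) - 1*(-3172)) = 200 + ((23*(-21))*(-3) - 1*(-3172)) = 200 + (-483*(-3) + 3172) = 200 + (1449 + 3172) = 200 + 4621 = 4821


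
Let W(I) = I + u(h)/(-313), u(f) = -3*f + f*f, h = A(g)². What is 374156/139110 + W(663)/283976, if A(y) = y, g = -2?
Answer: 216139817557/80290396920 ≈ 2.6920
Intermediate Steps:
h = 4 (h = (-2)² = 4)
u(f) = f² - 3*f (u(f) = -3*f + f² = f² - 3*f)
W(I) = -4/313 + I (W(I) = I + (4*(-3 + 4))/(-313) = I + (4*1)*(-1/313) = I + 4*(-1/313) = I - 4/313 = -4/313 + I)
374156/139110 + W(663)/283976 = 374156/139110 + (-4/313 + 663)/283976 = 374156*(1/139110) + (207515/313)*(1/283976) = 187078/69555 + 2695/1154344 = 216139817557/80290396920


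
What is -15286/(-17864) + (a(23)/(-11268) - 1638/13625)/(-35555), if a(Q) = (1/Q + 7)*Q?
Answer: 1158903601176683/1354347922427500 ≈ 0.85569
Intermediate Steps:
a(Q) = Q*(7 + 1/Q) (a(Q) = (7 + 1/Q)*Q = Q*(7 + 1/Q))
-15286/(-17864) + (a(23)/(-11268) - 1638/13625)/(-35555) = -15286/(-17864) + ((1 + 7*23)/(-11268) - 1638/13625)/(-35555) = -15286*(-1/17864) + ((1 + 161)*(-1/11268) - 1638*1/13625)*(-1/35555) = 7643/8932 + (162*(-1/11268) - 1638/13625)*(-1/35555) = 7643/8932 + (-9/626 - 1638/13625)*(-1/35555) = 7643/8932 - 1148013/8529250*(-1/35555) = 7643/8932 + 1148013/303257483750 = 1158903601176683/1354347922427500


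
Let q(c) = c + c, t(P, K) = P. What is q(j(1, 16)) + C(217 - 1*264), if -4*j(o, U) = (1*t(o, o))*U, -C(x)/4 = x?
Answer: 180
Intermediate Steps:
C(x) = -4*x
j(o, U) = -U*o/4 (j(o, U) = -1*o*U/4 = -o*U/4 = -U*o/4)
q(c) = 2*c
q(j(1, 16)) + C(217 - 1*264) = 2*(-¼*16*1) - 4*(217 - 1*264) = 2*(-4) - 4*(217 - 264) = -8 - 4*(-47) = -8 + 188 = 180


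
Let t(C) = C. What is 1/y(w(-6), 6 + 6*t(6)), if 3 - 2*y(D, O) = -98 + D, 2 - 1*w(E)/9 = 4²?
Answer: 2/227 ≈ 0.0088106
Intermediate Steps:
w(E) = -126 (w(E) = 18 - 9*4² = 18 - 9*16 = 18 - 144 = -126)
y(D, O) = 101/2 - D/2 (y(D, O) = 3/2 - (-98 + D)/2 = 3/2 + (49 - D/2) = 101/2 - D/2)
1/y(w(-6), 6 + 6*t(6)) = 1/(101/2 - ½*(-126)) = 1/(101/2 + 63) = 1/(227/2) = 2/227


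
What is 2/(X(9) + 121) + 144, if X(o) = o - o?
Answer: 17426/121 ≈ 144.02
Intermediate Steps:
X(o) = 0
2/(X(9) + 121) + 144 = 2/(0 + 121) + 144 = 2/121 + 144 = 17426/121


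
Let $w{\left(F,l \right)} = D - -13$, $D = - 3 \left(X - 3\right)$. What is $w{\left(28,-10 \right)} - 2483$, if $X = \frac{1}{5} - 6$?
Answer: $- \frac{12218}{5} \approx -2443.6$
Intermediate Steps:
$X = - \frac{29}{5}$ ($X = \frac{1}{5} - 6 = - \frac{29}{5} \approx -5.8$)
$D = \frac{132}{5}$ ($D = - 3 \left(- \frac{29}{5} - 3\right) = \left(-3\right) \left(- \frac{44}{5}\right) = \frac{132}{5} \approx 26.4$)
$w{\left(F,l \right)} = \frac{197}{5}$ ($w{\left(F,l \right)} = \frac{132}{5} - -13 = \frac{132}{5} + 13 = \frac{197}{5}$)
$w{\left(28,-10 \right)} - 2483 = \frac{197}{5} - 2483 = - \frac{12218}{5}$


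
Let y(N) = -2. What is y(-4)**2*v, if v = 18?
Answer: 72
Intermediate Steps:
y(-4)**2*v = (-2)**2*18 = 4*18 = 72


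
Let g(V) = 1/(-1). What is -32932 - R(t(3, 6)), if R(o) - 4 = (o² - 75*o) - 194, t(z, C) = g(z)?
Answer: -32818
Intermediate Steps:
g(V) = -1
t(z, C) = -1
R(o) = -190 + o² - 75*o (R(o) = 4 + ((o² - 75*o) - 194) = 4 + (-194 + o² - 75*o) = -190 + o² - 75*o)
-32932 - R(t(3, 6)) = -32932 - (-190 + (-1)² - 75*(-1)) = -32932 - (-190 + 1 + 75) = -32932 - 1*(-114) = -32932 + 114 = -32818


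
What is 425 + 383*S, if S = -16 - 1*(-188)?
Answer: 66301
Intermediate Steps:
S = 172 (S = -16 + 188 = 172)
425 + 383*S = 425 + 383*172 = 425 + 65876 = 66301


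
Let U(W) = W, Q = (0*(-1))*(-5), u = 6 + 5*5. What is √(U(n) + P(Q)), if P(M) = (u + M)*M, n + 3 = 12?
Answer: 3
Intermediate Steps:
u = 31 (u = 6 + 25 = 31)
n = 9 (n = -3 + 12 = 9)
Q = 0 (Q = 0*(-5) = 0)
P(M) = M*(31 + M) (P(M) = (31 + M)*M = M*(31 + M))
√(U(n) + P(Q)) = √(9 + 0*(31 + 0)) = √(9 + 0*31) = √(9 + 0) = √9 = 3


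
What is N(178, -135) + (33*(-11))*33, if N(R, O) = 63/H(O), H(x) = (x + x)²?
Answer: -97029893/8100 ≈ -11979.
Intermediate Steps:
H(x) = 4*x² (H(x) = (2*x)² = 4*x²)
N(R, O) = 63/(4*O²) (N(R, O) = 63/((4*O²)) = 63*(1/(4*O²)) = 63/(4*O²))
N(178, -135) + (33*(-11))*33 = (63/4)/(-135)² + (33*(-11))*33 = (63/4)*(1/18225) - 363*33 = 7/8100 - 11979 = -97029893/8100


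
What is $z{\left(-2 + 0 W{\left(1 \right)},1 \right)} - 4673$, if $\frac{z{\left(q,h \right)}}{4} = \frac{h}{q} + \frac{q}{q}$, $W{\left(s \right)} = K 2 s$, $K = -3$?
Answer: $-4671$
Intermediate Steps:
$W{\left(s \right)} = - 6 s$ ($W{\left(s \right)} = \left(-3\right) 2 s = - 6 s$)
$z{\left(q,h \right)} = 4 + \frac{4 h}{q}$ ($z{\left(q,h \right)} = 4 \left(\frac{h}{q} + \frac{q}{q}\right) = 4 \left(\frac{h}{q} + 1\right) = 4 \left(1 + \frac{h}{q}\right) = 4 + \frac{4 h}{q}$)
$z{\left(-2 + 0 W{\left(1 \right)},1 \right)} - 4673 = \left(4 + 4 \cdot 1 \frac{1}{-2 + 0 \left(\left(-6\right) 1\right)}\right) - 4673 = \left(4 + 4 \cdot 1 \frac{1}{-2 + 0 \left(-6\right)}\right) - 4673 = \left(4 + 4 \cdot 1 \frac{1}{-2 + 0}\right) - 4673 = \left(4 + 4 \cdot 1 \frac{1}{-2}\right) - 4673 = \left(4 + 4 \cdot 1 \left(- \frac{1}{2}\right)\right) - 4673 = \left(4 - 2\right) - 4673 = 2 - 4673 = -4671$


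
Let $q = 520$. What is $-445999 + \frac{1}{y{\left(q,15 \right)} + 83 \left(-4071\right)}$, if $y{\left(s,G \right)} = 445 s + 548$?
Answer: $- \frac{47251364056}{105945} \approx -4.46 \cdot 10^{5}$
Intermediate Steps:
$y{\left(s,G \right)} = 548 + 445 s$
$-445999 + \frac{1}{y{\left(q,15 \right)} + 83 \left(-4071\right)} = -445999 + \frac{1}{\left(548 + 445 \cdot 520\right) + 83 \left(-4071\right)} = -445999 + \frac{1}{\left(548 + 231400\right) - 337893} = -445999 + \frac{1}{231948 - 337893} = -445999 + \frac{1}{-105945} = -445999 - \frac{1}{105945} = - \frac{47251364056}{105945}$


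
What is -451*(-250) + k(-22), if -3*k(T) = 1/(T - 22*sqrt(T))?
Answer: 171154501/1518 - I*sqrt(22)/1518 ≈ 1.1275e+5 - 0.0030899*I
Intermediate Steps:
k(T) = -1/(3*(T - 22*sqrt(T)))
-451*(-250) + k(-22) = -451*(-250) + 1/(3*(-1*(-22) + 22*sqrt(-22))) = 112750 + 1/(3*(22 + 22*(I*sqrt(22)))) = 112750 + 1/(3*(22 + 22*I*sqrt(22)))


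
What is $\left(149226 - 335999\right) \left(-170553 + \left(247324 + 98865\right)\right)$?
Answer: $-32804062628$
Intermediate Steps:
$\left(149226 - 335999\right) \left(-170553 + \left(247324 + 98865\right)\right) = - 186773 \left(-170553 + 346189\right) = \left(-186773\right) 175636 = -32804062628$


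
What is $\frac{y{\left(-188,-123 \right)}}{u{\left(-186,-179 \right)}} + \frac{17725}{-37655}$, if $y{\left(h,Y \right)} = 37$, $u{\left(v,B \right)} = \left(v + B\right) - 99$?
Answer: $- \frac{1923527}{3494384} \approx -0.55046$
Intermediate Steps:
$u{\left(v,B \right)} = -99 + B + v$ ($u{\left(v,B \right)} = \left(B + v\right) - 99 = -99 + B + v$)
$\frac{y{\left(-188,-123 \right)}}{u{\left(-186,-179 \right)}} + \frac{17725}{-37655} = \frac{37}{-99 - 179 - 186} + \frac{17725}{-37655} = \frac{37}{-464} + 17725 \left(- \frac{1}{37655}\right) = 37 \left(- \frac{1}{464}\right) - \frac{3545}{7531} = - \frac{37}{464} - \frac{3545}{7531} = - \frac{1923527}{3494384}$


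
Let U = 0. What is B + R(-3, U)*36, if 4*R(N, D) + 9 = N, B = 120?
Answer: 12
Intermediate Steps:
R(N, D) = -9/4 + N/4
B + R(-3, U)*36 = 120 + (-9/4 + (1/4)*(-3))*36 = 120 + (-9/4 - 3/4)*36 = 120 - 3*36 = 120 - 108 = 12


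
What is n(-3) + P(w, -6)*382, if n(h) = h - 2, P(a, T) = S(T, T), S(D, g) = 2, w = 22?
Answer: 759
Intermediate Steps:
P(a, T) = 2
n(h) = -2 + h
n(-3) + P(w, -6)*382 = (-2 - 3) + 2*382 = -5 + 764 = 759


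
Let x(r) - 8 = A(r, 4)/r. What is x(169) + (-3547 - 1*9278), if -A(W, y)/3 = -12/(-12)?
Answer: -2166076/169 ≈ -12817.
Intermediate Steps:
A(W, y) = -3 (A(W, y) = -(-36)/(-12) = -(-36)*(-1)/12 = -3*1 = -3)
x(r) = 8 - 3/r
x(169) + (-3547 - 1*9278) = (8 - 3/169) + (-3547 - 1*9278) = (8 - 3*1/169) + (-3547 - 9278) = (8 - 3/169) - 12825 = 1349/169 - 12825 = -2166076/169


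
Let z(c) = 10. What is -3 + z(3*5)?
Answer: 7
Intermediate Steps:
-3 + z(3*5) = -3 + 10 = 7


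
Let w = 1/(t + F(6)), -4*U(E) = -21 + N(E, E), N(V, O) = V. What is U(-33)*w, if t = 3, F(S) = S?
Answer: 3/2 ≈ 1.5000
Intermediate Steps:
U(E) = 21/4 - E/4 (U(E) = -(-21 + E)/4 = 21/4 - E/4)
w = ⅑ (w = 1/(3 + 6) = 1/9 = ⅑ ≈ 0.11111)
U(-33)*w = (21/4 - ¼*(-33))*(⅑) = (21/4 + 33/4)*(⅑) = (27/2)*(⅑) = 3/2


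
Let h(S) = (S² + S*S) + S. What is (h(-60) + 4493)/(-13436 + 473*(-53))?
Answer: -11633/38505 ≈ -0.30212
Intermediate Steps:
h(S) = S + 2*S² (h(S) = (S² + S²) + S = 2*S² + S = S + 2*S²)
(h(-60) + 4493)/(-13436 + 473*(-53)) = (-60*(1 + 2*(-60)) + 4493)/(-13436 + 473*(-53)) = (-60*(1 - 120) + 4493)/(-13436 - 25069) = (-60*(-119) + 4493)/(-38505) = (7140 + 4493)*(-1/38505) = 11633*(-1/38505) = -11633/38505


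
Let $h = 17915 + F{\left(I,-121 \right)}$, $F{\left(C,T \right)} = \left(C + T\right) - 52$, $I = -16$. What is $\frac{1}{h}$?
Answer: $\frac{1}{17726} \approx 5.6414 \cdot 10^{-5}$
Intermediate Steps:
$F{\left(C,T \right)} = -52 + C + T$
$h = 17726$ ($h = 17915 - 189 = 17726$)
$\frac{1}{h} = \frac{1}{17726}$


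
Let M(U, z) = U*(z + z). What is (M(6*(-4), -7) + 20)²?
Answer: 126736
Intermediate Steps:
M(U, z) = 2*U*z (M(U, z) = U*(2*z) = 2*U*z)
(M(6*(-4), -7) + 20)² = (2*(6*(-4))*(-7) + 20)² = (2*(-24)*(-7) + 20)² = (336 + 20)² = 356² = 126736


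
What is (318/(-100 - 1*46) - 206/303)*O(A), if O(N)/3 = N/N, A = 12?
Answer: -63215/7373 ≈ -8.5739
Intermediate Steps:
O(N) = 3 (O(N) = 3*(N/N) = 3*1 = 3)
(318/(-100 - 1*46) - 206/303)*O(A) = (318/(-100 - 1*46) - 206/303)*3 = (318/(-100 - 46) - 206*1/303)*3 = (318/(-146) - 206/303)*3 = (318*(-1/146) - 206/303)*3 = (-159/73 - 206/303)*3 = -63215/22119*3 = -63215/7373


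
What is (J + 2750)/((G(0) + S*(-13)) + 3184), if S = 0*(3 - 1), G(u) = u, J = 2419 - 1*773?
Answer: 1099/796 ≈ 1.3807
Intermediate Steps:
J = 1646 (J = 2419 - 773 = 1646)
S = 0 (S = 0*2 = 0)
(J + 2750)/((G(0) + S*(-13)) + 3184) = (1646 + 2750)/((0 + 0*(-13)) + 3184) = 4396/((0 + 0) + 3184) = 4396/(0 + 3184) = 4396/3184 = 4396*(1/3184) = 1099/796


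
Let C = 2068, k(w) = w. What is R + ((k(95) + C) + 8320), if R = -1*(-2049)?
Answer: 12532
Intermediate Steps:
R = 2049
R + ((k(95) + C) + 8320) = 2049 + ((95 + 2068) + 8320) = 2049 + (2163 + 8320) = 2049 + 10483 = 12532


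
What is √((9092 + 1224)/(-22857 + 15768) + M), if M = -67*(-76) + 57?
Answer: √258684309105/7089 ≈ 71.746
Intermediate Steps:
M = 5149 (M = 5092 + 57 = 5149)
√((9092 + 1224)/(-22857 + 15768) + M) = √((9092 + 1224)/(-22857 + 15768) + 5149) = √(10316/(-7089) + 5149) = √(10316*(-1/7089) + 5149) = √(-10316/7089 + 5149) = √(36490945/7089) = √258684309105/7089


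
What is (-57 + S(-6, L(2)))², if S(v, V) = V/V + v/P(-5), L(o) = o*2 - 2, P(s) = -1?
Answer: 2500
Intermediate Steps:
L(o) = -2 + 2*o (L(o) = 2*o - 2 = -2 + 2*o)
S(v, V) = 1 - v (S(v, V) = V/V + v/(-1) = 1 + v*(-1) = 1 - v)
(-57 + S(-6, L(2)))² = (-57 + (1 - 1*(-6)))² = (-57 + (1 + 6))² = (-57 + 7)² = (-50)² = 2500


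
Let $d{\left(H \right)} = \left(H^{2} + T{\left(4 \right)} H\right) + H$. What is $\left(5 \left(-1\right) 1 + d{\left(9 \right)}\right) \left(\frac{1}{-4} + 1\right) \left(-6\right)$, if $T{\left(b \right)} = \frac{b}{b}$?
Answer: $-423$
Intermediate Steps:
$T{\left(b \right)} = 1$
$d{\left(H \right)} = H^{2} + 2 H$ ($d{\left(H \right)} = \left(H^{2} + 1 H\right) + H = \left(H^{2} + H\right) + H = \left(H + H^{2}\right) + H = H^{2} + 2 H$)
$\left(5 \left(-1\right) 1 + d{\left(9 \right)}\right) \left(\frac{1}{-4} + 1\right) \left(-6\right) = \left(5 \left(-1\right) 1 + 9 \left(2 + 9\right)\right) \left(\frac{1}{-4} + 1\right) \left(-6\right) = \left(\left(-5\right) 1 + 9 \cdot 11\right) \left(- \frac{1}{4} + 1\right) \left(-6\right) = \left(-5 + 99\right) \frac{3}{4} \left(-6\right) = 94 \left(- \frac{9}{2}\right) = -423$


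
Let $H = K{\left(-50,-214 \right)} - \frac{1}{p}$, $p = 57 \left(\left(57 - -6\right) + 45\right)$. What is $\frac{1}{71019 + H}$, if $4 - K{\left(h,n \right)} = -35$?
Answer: $\frac{6156}{437433047} \approx 1.4073 \cdot 10^{-5}$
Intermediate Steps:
$K{\left(h,n \right)} = 39$ ($K{\left(h,n \right)} = 4 - -35 = 4 + 35 = 39$)
$p = 6156$ ($p = 57 \left(\left(57 + 6\right) + 45\right) = 57 \left(63 + 45\right) = 57 \cdot 108 = 6156$)
$H = \frac{240083}{6156}$ ($H = 39 - \frac{1}{6156} = \frac{240083}{6156} \approx 39.0$)
$\frac{1}{71019 + H} = \frac{1}{71019 + \frac{240083}{6156}} = \frac{1}{\frac{437433047}{6156}} = \frac{6156}{437433047}$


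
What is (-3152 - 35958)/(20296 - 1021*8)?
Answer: -19555/6064 ≈ -3.2248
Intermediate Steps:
(-3152 - 35958)/(20296 - 1021*8) = -39110/(20296 - 8168) = -39110/12128 = -39110*1/12128 = -19555/6064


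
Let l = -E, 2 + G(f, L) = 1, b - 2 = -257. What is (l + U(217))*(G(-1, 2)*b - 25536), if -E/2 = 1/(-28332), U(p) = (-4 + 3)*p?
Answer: 8634930607/1574 ≈ 5.4860e+6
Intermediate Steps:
b = -255 (b = 2 - 257 = -255)
U(p) = -p
G(f, L) = -1 (G(f, L) = -2 + 1 = -1)
E = 1/14166 (E = -2/(-28332) = -2*(-1/28332) = 1/14166 ≈ 7.0592e-5)
l = -1/14166 (l = -1*1/14166 = -1/14166 ≈ -7.0592e-5)
(l + U(217))*(G(-1, 2)*b - 25536) = (-1/14166 - 1*217)*(-1*(-255) - 25536) = (-1/14166 - 217)*(255 - 25536) = -3074023/14166*(-25281) = 8634930607/1574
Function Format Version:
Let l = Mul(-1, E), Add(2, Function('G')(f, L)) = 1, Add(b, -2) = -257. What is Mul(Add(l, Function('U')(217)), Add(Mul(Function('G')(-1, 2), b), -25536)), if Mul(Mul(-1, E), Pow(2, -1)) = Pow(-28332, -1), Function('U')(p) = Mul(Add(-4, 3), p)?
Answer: Rational(8634930607, 1574) ≈ 5.4860e+6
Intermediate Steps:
b = -255 (b = Add(2, -257) = -255)
Function('U')(p) = Mul(-1, p)
Function('G')(f, L) = -1 (Function('G')(f, L) = Add(-2, 1) = -1)
E = Rational(1, 14166) (E = Mul(-2, Pow(-28332, -1)) = Mul(-2, Rational(-1, 28332)) = Rational(1, 14166) ≈ 7.0592e-5)
l = Rational(-1, 14166) (l = Mul(-1, Rational(1, 14166)) = Rational(-1, 14166) ≈ -7.0592e-5)
Mul(Add(l, Function('U')(217)), Add(Mul(Function('G')(-1, 2), b), -25536)) = Mul(Add(Rational(-1, 14166), Mul(-1, 217)), Add(Mul(-1, -255), -25536)) = Mul(Add(Rational(-1, 14166), -217), Add(255, -25536)) = Mul(Rational(-3074023, 14166), -25281) = Rational(8634930607, 1574)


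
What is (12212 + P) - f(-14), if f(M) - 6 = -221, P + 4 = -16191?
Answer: -3768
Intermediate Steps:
P = -16195 (P = -4 - 16191 = -16195)
f(M) = -215 (f(M) = 6 - 221 = -215)
(12212 + P) - f(-14) = (12212 - 16195) - 1*(-215) = -3983 + 215 = -3768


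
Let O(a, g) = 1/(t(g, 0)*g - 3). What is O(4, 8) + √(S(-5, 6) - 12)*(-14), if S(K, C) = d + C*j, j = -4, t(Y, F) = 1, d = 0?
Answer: ⅕ - 84*I ≈ 0.2 - 84.0*I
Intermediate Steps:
S(K, C) = -4*C (S(K, C) = 0 + C*(-4) = 0 - 4*C = -4*C)
O(a, g) = 1/(-3 + g) (O(a, g) = 1/(1*g - 3) = 1/(g - 3) = 1/(-3 + g))
O(4, 8) + √(S(-5, 6) - 12)*(-14) = 1/(-3 + 8) + √(-4*6 - 12)*(-14) = 1/5 + √(-24 - 12)*(-14) = ⅕ + √(-36)*(-14) = ⅕ + (6*I)*(-14) = ⅕ - 84*I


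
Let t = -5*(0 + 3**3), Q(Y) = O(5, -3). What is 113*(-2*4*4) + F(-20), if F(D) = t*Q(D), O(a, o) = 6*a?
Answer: -7666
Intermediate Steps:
Q(Y) = 30 (Q(Y) = 6*5 = 30)
t = -135 (t = -5*(0 + 27) = -5*27 = -135)
F(D) = -4050 (F(D) = -135*30 = -4050)
113*(-2*4*4) + F(-20) = 113*(-2*4*4) - 4050 = 113*(-8*4) - 4050 = 113*(-32) - 4050 = -3616 - 4050 = -7666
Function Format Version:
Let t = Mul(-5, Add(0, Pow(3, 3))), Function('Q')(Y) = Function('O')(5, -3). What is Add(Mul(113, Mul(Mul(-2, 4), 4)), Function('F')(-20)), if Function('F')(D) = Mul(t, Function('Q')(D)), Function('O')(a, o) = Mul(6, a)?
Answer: -7666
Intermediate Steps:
Function('Q')(Y) = 30 (Function('Q')(Y) = Mul(6, 5) = 30)
t = -135 (t = Mul(-5, Add(0, 27)) = Mul(-5, 27) = -135)
Function('F')(D) = -4050 (Function('F')(D) = Mul(-135, 30) = -4050)
Add(Mul(113, Mul(Mul(-2, 4), 4)), Function('F')(-20)) = Add(Mul(113, Mul(Mul(-2, 4), 4)), -4050) = Add(Mul(113, Mul(-8, 4)), -4050) = Add(Mul(113, -32), -4050) = Add(-3616, -4050) = -7666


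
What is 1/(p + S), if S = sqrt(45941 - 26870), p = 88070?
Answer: 88070/7756305829 - 3*sqrt(2119)/7756305829 ≈ 1.1337e-5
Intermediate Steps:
S = 3*sqrt(2119) (S = sqrt(19071) = 3*sqrt(2119) ≈ 138.10)
1/(p + S) = 1/(88070 + 3*sqrt(2119))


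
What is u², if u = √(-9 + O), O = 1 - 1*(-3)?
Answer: -5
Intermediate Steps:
O = 4 (O = 1 + 3 = 4)
u = I*√5 (u = √(-9 + 4) = √(-5) = I*√5 ≈ 2.2361*I)
u² = (I*√5)² = -5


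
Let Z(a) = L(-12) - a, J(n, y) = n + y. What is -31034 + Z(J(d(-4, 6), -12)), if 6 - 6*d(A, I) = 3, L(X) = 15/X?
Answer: -124095/4 ≈ -31024.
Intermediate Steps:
d(A, I) = ½ (d(A, I) = 1 - ⅙*3 = 1 - ½ = ½)
Z(a) = -5/4 - a (Z(a) = 15/(-12) - a = 15*(-1/12) - a = -5/4 - a)
-31034 + Z(J(d(-4, 6), -12)) = -31034 + (-5/4 - (½ - 12)) = -31034 + (-5/4 - 1*(-23/2)) = -31034 + (-5/4 + 23/2) = -31034 + 41/4 = -124095/4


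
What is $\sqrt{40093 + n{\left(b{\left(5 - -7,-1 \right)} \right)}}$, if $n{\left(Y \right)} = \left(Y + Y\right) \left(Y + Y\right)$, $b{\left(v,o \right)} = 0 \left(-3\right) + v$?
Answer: $\sqrt{40669} \approx 201.67$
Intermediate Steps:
$b{\left(v,o \right)} = v$ ($b{\left(v,o \right)} = 0 + v = v$)
$n{\left(Y \right)} = 4 Y^{2}$ ($n{\left(Y \right)} = 2 Y 2 Y = 4 Y^{2}$)
$\sqrt{40093 + n{\left(b{\left(5 - -7,-1 \right)} \right)}} = \sqrt{40093 + 4 \left(5 - -7\right)^{2}} = \sqrt{40093 + 4 \left(5 + 7\right)^{2}} = \sqrt{40093 + 4 \cdot 12^{2}} = \sqrt{40093 + 4 \cdot 144} = \sqrt{40093 + 576} = \sqrt{40669}$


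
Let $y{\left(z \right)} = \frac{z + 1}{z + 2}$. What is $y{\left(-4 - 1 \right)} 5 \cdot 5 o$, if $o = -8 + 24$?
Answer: $\frac{1600}{3} \approx 533.33$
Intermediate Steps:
$y{\left(z \right)} = \frac{1 + z}{2 + z}$
$o = 16$
$y{\left(-4 - 1 \right)} 5 \cdot 5 o = \frac{1 - 5}{2 - 5} \cdot 5 \cdot 5 \cdot 16 = \frac{1 - 5}{2 - 5} \cdot 25 \cdot 16 = \frac{1}{-3} \left(-4\right) 25 \cdot 16 = \left(- \frac{1}{3}\right) \left(-4\right) 25 \cdot 16 = \frac{4}{3} \cdot 25 \cdot 16 = \frac{100}{3} \cdot 16 = \frac{1600}{3}$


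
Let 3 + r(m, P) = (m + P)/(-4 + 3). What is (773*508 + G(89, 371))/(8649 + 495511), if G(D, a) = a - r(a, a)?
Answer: 9845/12604 ≈ 0.78110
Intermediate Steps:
r(m, P) = -3 - P - m (r(m, P) = -3 + (m + P)/(-4 + 3) = -3 + (P + m)/(-1) = -3 + (P + m)*(-1) = -3 + (-P - m) = -3 - P - m)
G(D, a) = 3 + 3*a (G(D, a) = a - (-3 - a - a) = a - (-3 - 2*a) = a + (3 + 2*a) = 3 + 3*a)
(773*508 + G(89, 371))/(8649 + 495511) = (773*508 + (3 + 3*371))/(8649 + 495511) = (392684 + (3 + 1113))/504160 = (392684 + 1116)*(1/504160) = 393800*(1/504160) = 9845/12604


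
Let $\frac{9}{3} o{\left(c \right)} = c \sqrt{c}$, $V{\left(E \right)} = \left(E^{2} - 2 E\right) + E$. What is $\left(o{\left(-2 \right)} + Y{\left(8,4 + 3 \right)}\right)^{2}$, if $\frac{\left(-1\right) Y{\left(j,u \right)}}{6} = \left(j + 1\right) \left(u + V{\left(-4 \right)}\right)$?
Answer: $\frac{19131868}{9} + 1944 i \sqrt{2} \approx 2.1258 \cdot 10^{6} + 2749.2 i$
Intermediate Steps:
$V{\left(E \right)} = E^{2} - E$
$Y{\left(j,u \right)} = - 6 \left(1 + j\right) \left(20 + u\right)$ ($Y{\left(j,u \right)} = - 6 \left(j + 1\right) \left(u - 4 \left(-1 - 4\right)\right) = - 6 \left(1 + j\right) \left(u - -20\right) = - 6 \left(1 + j\right) \left(u + 20\right) = - 6 \left(1 + j\right) \left(20 + u\right)$)
$o{\left(c \right)} = \frac{c^{\frac{3}{2}}}{3}$ ($o{\left(c \right)} = \frac{c \sqrt{c}}{3} = \frac{c^{\frac{3}{2}}}{3}$)
$\left(o{\left(-2 \right)} + Y{\left(8,4 + 3 \right)}\right)^{2} = \left(\frac{\left(-2\right)^{\frac{3}{2}}}{3} - \left(1080 + 54 \left(4 + 3\right)\right)\right)^{2} = \left(\frac{\left(-2\right) i \sqrt{2}}{3} - \left(1122 + 336\right)\right)^{2} = \left(- \frac{2 i \sqrt{2}}{3} - 1458\right)^{2} = \left(-1458 - \frac{2 i \sqrt{2}}{3}\right)^{2}$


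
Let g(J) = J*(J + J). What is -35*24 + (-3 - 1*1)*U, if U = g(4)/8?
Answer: -856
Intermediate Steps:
g(J) = 2*J² (g(J) = J*(2*J) = 2*J²)
U = 4 (U = (2*4²)/8 = (2*16)*(⅛) = 32*(⅛) = 4)
-35*24 + (-3 - 1*1)*U = -35*24 + (-3 - 1*1)*4 = -840 + (-3 - 1)*4 = -840 - 4*4 = -840 - 16 = -856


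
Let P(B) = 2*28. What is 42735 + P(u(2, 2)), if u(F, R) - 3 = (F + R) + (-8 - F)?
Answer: 42791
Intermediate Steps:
u(F, R) = -5 + R (u(F, R) = 3 + ((F + R) + (-8 - F)) = 3 + (-8 + R) = -5 + R)
P(B) = 56
42735 + P(u(2, 2)) = 42735 + 56 = 42791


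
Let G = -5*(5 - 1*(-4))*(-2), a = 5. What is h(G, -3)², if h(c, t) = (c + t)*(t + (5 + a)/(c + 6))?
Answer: 16248961/256 ≈ 63473.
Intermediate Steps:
G = 90 (G = -5*(5 + 4)*(-2) = -5*9*(-2) = -45*(-2) = 90)
h(c, t) = (c + t)*(t + 10/(6 + c)) (h(c, t) = (c + t)*(t + (5 + 5)/(c + 6)) = (c + t)*(t + 10/(6 + c)))
h(G, -3)² = ((6*(-3)² + 10*90 + 10*(-3) + 90*(-3)² - 3*90² + 6*90*(-3))/(6 + 90))² = ((6*9 + 900 - 30 + 90*9 - 3*8100 - 1620)/96)² = ((54 + 900 - 30 + 810 - 24300 - 1620)/96)² = ((1/96)*(-24186))² = (-4031/16)² = 16248961/256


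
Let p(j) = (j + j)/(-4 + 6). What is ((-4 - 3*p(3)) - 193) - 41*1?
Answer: -247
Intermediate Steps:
p(j) = j (p(j) = (2*j)/2 = (2*j)*(½) = j)
((-4 - 3*p(3)) - 193) - 41*1 = ((-4 - 3*3) - 193) - 41*1 = ((-4 - 9) - 193) - 41 = (-13 - 193) - 41 = -206 - 41 = -247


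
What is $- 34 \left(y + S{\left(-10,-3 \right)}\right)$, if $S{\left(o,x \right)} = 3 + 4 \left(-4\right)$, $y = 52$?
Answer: $-1326$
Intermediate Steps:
$S{\left(o,x \right)} = -13$ ($S{\left(o,x \right)} = 3 - 16 = -13$)
$- 34 \left(y + S{\left(-10,-3 \right)}\right) = - 34 \left(52 - 13\right) = \left(-34\right) 39 = -1326$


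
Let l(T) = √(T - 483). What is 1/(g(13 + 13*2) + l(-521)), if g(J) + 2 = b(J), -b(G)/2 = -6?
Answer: 5/552 - I*√251/552 ≈ 0.009058 - 0.028701*I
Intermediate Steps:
b(G) = 12 (b(G) = -2*(-6) = 12)
g(J) = 10 (g(J) = -2 + 12 = 10)
l(T) = √(-483 + T)
1/(g(13 + 13*2) + l(-521)) = 1/(10 + √(-483 - 521)) = 1/(10 + √(-1004)) = 1/(10 + 2*I*√251)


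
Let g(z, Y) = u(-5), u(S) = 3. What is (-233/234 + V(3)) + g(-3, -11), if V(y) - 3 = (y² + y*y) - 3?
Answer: 4681/234 ≈ 20.004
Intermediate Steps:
g(z, Y) = 3
V(y) = 2*y² (V(y) = 3 + ((y² + y*y) - 3) = 3 + ((y² + y²) - 3) = 3 + (2*y² - 3) = 3 + (-3 + 2*y²) = 2*y²)
(-233/234 + V(3)) + g(-3, -11) = (-233/234 + 2*3²) + 3 = (-233*1/234 + 2*9) + 3 = (-233/234 + 18) + 3 = 3979/234 + 3 = 4681/234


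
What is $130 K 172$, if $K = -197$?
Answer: $-4404920$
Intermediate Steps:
$130 K 172 = 130 \left(-197\right) 172 = \left(-25610\right) 172 = -4404920$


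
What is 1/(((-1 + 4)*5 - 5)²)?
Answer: 1/100 ≈ 0.010000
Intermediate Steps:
1/(((-1 + 4)*5 - 5)²) = 1/((3*5 - 5)²) = 1/((15 - 5)²) = 1/(10²) = 1/100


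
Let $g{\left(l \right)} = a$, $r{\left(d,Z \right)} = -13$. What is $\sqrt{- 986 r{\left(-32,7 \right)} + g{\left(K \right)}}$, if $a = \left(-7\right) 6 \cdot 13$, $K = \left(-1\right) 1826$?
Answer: $4 \sqrt{767} \approx 110.78$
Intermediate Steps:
$K = -1826$
$a = -546$ ($a = \left(-42\right) 13 = -546$)
$g{\left(l \right)} = -546$
$\sqrt{- 986 r{\left(-32,7 \right)} + g{\left(K \right)}} = \sqrt{\left(-986\right) \left(-13\right) - 546} = \sqrt{12818 - 546} = \sqrt{12272} = 4 \sqrt{767}$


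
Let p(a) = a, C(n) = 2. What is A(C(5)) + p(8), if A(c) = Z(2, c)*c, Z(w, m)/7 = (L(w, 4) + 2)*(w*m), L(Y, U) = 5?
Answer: 400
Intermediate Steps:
Z(w, m) = 49*m*w (Z(w, m) = 7*((5 + 2)*(w*m)) = 7*(7*(m*w)) = 7*(7*m*w) = 49*m*w)
A(c) = 98*c² (A(c) = (49*c*2)*c = (98*c)*c = 98*c²)
A(C(5)) + p(8) = 98*2² + 8 = 98*4 + 8 = 392 + 8 = 400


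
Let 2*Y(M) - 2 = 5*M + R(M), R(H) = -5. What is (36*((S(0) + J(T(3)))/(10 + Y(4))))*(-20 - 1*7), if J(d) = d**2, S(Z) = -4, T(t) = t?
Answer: -9720/37 ≈ -262.70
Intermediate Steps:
Y(M) = -3/2 + 5*M/2 (Y(M) = 1 + (5*M - 5)/2 = 1 + (-5 + 5*M)/2 = 1 + (-5/2 + 5*M/2) = -3/2 + 5*M/2)
(36*((S(0) + J(T(3)))/(10 + Y(4))))*(-20 - 1*7) = (36*((-4 + 3**2)/(10 + (-3/2 + (5/2)*4))))*(-20 - 1*7) = (36*((-4 + 9)/(10 + (-3/2 + 10))))*(-20 - 7) = (36*(5/(10 + 17/2)))*(-27) = (36*(5/(37/2)))*(-27) = (36*(5*(2/37)))*(-27) = (36*(10/37))*(-27) = (360/37)*(-27) = -9720/37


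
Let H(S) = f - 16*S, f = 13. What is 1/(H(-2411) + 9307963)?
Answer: 1/9346552 ≈ 1.0699e-7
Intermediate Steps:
H(S) = 13 - 16*S
1/(H(-2411) + 9307963) = 1/((13 - 16*(-2411)) + 9307963) = 1/((13 + 38576) + 9307963) = 1/(38589 + 9307963) = 1/9346552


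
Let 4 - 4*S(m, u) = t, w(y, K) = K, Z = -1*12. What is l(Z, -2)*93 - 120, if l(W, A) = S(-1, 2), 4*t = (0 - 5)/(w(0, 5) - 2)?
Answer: -277/16 ≈ -17.313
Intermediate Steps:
Z = -12
t = -5/12 (t = ((0 - 5)/(5 - 2))/4 = (-5/3)/4 = (-5*⅓)/4 = (¼)*(-5/3) = -5/12 ≈ -0.41667)
S(m, u) = 53/48 (S(m, u) = 1 - ¼*(-5/12) = 1 + 5/48 = 53/48)
l(W, A) = 53/48
l(Z, -2)*93 - 120 = (53/48)*93 - 120 = 1643/16 - 120 = -277/16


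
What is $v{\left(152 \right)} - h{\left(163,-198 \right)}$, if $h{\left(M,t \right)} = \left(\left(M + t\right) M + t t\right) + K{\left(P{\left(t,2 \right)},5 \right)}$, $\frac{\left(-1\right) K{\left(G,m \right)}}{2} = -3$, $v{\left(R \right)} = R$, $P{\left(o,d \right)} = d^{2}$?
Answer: $-33353$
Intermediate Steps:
$K{\left(G,m \right)} = 6$ ($K{\left(G,m \right)} = \left(-2\right) \left(-3\right) = 6$)
$h{\left(M,t \right)} = 6 + t^{2} + M \left(M + t\right)$ ($h{\left(M,t \right)} = \left(\left(M + t\right) M + t t\right) + 6 = \left(M \left(M + t\right) + t^{2}\right) + 6 = \left(t^{2} + M \left(M + t\right)\right) + 6 = 6 + t^{2} + M \left(M + t\right)$)
$v{\left(152 \right)} - h{\left(163,-198 \right)} = 152 - \left(6 + 163^{2} + \left(-198\right)^{2} + 163 \left(-198\right)\right) = 152 - \left(6 + 26569 + 39204 - 32274\right) = 152 - 33505 = -33353$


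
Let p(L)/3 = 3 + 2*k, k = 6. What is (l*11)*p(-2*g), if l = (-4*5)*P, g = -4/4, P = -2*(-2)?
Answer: -39600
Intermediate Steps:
P = 4
g = -1 (g = -4*1/4 = -1)
p(L) = 45 (p(L) = 3*(3 + 2*6) = 3*(3 + 12) = 3*15 = 45)
l = -80 (l = -4*5*4 = -20*4 = -80)
(l*11)*p(-2*g) = -80*11*45 = -880*45 = -39600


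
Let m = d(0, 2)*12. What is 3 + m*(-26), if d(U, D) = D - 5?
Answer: 939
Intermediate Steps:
d(U, D) = -5 + D
m = -36 (m = (-5 + 2)*12 = -3*12 = -36)
3 + m*(-26) = 3 - 36*(-26) = 3 + 936 = 939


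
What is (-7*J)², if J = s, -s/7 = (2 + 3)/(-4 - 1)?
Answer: 2401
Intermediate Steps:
s = 7 (s = -7*(2 + 3)/(-4 - 1) = -35/(-5) = -35*(-1)/5 = -7*(-1) = 7)
J = 7
(-7*J)² = (-7*7)² = (-49)² = 2401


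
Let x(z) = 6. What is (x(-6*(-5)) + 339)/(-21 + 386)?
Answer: 69/73 ≈ 0.94521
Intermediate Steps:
(x(-6*(-5)) + 339)/(-21 + 386) = (6 + 339)/(-21 + 386) = 345/365 = 345*(1/365) = 69/73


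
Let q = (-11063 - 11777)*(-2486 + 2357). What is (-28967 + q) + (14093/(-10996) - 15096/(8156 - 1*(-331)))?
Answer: 90753244346843/31107684 ≈ 2.9174e+6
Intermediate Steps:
q = 2946360 (q = -22840*(-129) = 2946360)
(-28967 + q) + (14093/(-10996) - 15096/(8156 - 1*(-331))) = (-28967 + 2946360) + (14093/(-10996) - 15096/(8156 - 1*(-331))) = 2917393 + (14093*(-1/10996) - 15096/(8156 + 331)) = 2917393 + (-14093/10996 - 15096/8487) = 2917393 + (-14093/10996 - 15096*1/8487) = 2917393 + (-14093/10996 - 5032/2829) = 2917393 - 95200969/31107684 = 90753244346843/31107684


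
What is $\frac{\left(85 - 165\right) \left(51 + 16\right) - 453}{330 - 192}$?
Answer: $- \frac{5813}{138} \approx -42.123$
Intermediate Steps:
$\frac{\left(85 - 165\right) \left(51 + 16\right) - 453}{330 - 192} = \frac{\left(-80\right) 67 - 453}{138} = \left(-5360 - 453\right) \frac{1}{138} = \left(-5813\right) \frac{1}{138} = - \frac{5813}{138}$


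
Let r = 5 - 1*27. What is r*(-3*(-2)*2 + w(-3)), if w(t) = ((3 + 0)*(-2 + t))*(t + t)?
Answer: -2244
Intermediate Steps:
w(t) = 2*t*(-6 + 3*t) (w(t) = (3*(-2 + t))*(2*t) = (-6 + 3*t)*(2*t) = 2*t*(-6 + 3*t))
r = -22 (r = 5 - 27 = -22)
r*(-3*(-2)*2 + w(-3)) = -22*(-3*(-2)*2 + 6*(-3)*(-2 - 3)) = -22*(6*2 + 6*(-3)*(-5)) = -22*(12 + 90) = -22*102 = -2244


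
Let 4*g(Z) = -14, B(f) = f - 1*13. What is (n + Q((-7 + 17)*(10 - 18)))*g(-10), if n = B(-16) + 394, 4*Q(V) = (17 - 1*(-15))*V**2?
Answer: -360955/2 ≈ -1.8048e+5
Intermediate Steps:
B(f) = -13 + f (B(f) = f - 13 = -13 + f)
g(Z) = -7/2 (g(Z) = (1/4)*(-14) = -7/2)
Q(V) = 8*V**2 (Q(V) = ((17 - 1*(-15))*V**2)/4 = ((17 + 15)*V**2)/4 = (32*V**2)/4 = 8*V**2)
n = 365 (n = (-13 - 16) + 394 = -29 + 394 = 365)
(n + Q((-7 + 17)*(10 - 18)))*g(-10) = (365 + 8*((-7 + 17)*(10 - 18))**2)*(-7/2) = (365 + 8*(10*(-8))**2)*(-7/2) = (365 + 8*(-80)**2)*(-7/2) = (365 + 8*6400)*(-7/2) = (365 + 51200)*(-7/2) = 51565*(-7/2) = -360955/2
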